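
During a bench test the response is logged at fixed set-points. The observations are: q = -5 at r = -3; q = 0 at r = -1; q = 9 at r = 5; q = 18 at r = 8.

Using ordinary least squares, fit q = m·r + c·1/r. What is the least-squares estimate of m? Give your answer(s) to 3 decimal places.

Entries of XᵀX: Σr·r = 99, Σr·1/r = 4, Σ1/r·1/r = 16801/14400.
Moment sums: Σr·q = 204, Σ1/r·q = 343/60.
XᵀX·[m, c]ᵀ = Xᵀq becomes [[99, 4]; [4, 16801/14400]]·[m, c]ᵀ = [204, 343/60]ᵀ.
Δ = 99·(16801/14400) − 4² = 159211/1600.
m = (204·(16801/14400) − 4·(343/60))/(159211/1600) = 344236/159211; c = (99·(343/60) − 4·204)/(159211/1600) = -400080/159211.

m = 2.162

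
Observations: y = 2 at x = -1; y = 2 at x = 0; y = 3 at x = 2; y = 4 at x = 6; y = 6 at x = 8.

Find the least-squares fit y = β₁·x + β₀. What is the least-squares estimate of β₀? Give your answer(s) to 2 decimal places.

β₀ = 2.15

The normal equations are: 105·β₁ + 15·β₀ = 76;  15·β₁ + 5·β₀ = 17.
det = 105·5 − 15² = 300.
β₁ = (76·5 − 15·17)/300 = 5/12; β₀ = (105·17 − 15·76)/300 = 43/20.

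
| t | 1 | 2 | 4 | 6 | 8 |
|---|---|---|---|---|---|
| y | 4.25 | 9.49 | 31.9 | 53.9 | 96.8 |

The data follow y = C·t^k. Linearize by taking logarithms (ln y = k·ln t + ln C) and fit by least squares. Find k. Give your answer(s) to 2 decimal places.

With ln yᵢ as the transformed response and ln tᵢ as the regressor:
Σln t = 5.9506, Σ(ln t)² = 9.9367, Σln y = 15.7195, Σln t·ln y = 23.0125.
Equations: 9.9367·k + 5.9506·ln C = 23.0125;  5.9506·k + 5·ln C = 15.7195.
Slope k = (n·Σln t·ln y − Σln t·Σln y)/(n·Σ(ln t)² − (Σln t)²) = (5·23.0125 − 5.9506·15.7195)/14.2736 = 1.50775; ln C = (Σln y − k·Σln t)/n = 1.34949.

k = 1.51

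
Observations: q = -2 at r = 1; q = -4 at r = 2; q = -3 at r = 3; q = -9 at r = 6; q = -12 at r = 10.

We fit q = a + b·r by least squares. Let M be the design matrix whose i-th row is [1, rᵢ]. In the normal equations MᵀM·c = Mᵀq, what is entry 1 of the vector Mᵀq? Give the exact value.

-30

Entry 1 ↔ basis 1, so (Mᵀq)_{1} = Σᵢ qᵢ = (1)·(-2) + (1)·(-4) + (1)·(-3) + (1)·(-9) + (1)·(-12) = -30.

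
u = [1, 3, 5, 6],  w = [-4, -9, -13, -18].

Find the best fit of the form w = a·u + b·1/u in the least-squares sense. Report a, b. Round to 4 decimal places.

With design matrix A, AᵀA = [[71, 4]; [4, 1061/900]] and Aᵀw = [-204, -63/5]ᵀ.
Determinant 71·(1061/900) − 4² = 60931/900.
a = ((-204)·(1061/900) − 4·(-63/5))/(60931/900) = -171084/60931; b = (71·(-63/5) − 4·(-204))/(60931/900) = -70740/60931.

a = -2.8078, b = -1.1610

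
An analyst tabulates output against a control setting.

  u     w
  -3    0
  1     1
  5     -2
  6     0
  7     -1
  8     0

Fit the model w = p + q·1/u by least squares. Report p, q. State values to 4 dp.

p = -0.5405, q = 0.9551

Normal-equation sums: Σ1 = 6, Σ1/u = 1093/840, Σ1/u·1/u = 857249/705600.
Right-hand side: Σw = -2, Σ1/u·w = 16/35.
So MᵀM·[p, q]ᵀ = Mᵀw: [[6, 1093/840]; [1093/840, 857249/705600]]·[p, q]ᵀ = [-2, 16/35]ᵀ.
Eliminating q: (857249/705600)·(row 1) − (1093/840)·(row 2) gives (789769/141120)·p = (857249/705600)·(-2) − (1093/840)·(16/35) = -213421/70560, so p = -426842/789769.
Then q = ((16/35) − (1093/840)·(-426842/789769))/(857249/705600) = 754320/789769.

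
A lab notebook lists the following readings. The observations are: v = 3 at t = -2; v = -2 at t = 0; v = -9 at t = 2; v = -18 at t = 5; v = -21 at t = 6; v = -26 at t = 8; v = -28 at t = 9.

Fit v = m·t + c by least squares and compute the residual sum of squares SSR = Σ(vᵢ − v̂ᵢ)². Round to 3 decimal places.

Forming MᵀM = [[214, 28]; [28, 7]] and Mᵀv = [-700, -101]ᵀ gives MᵀM·[m, c]ᵀ = Mᵀv.
Eliminating c: 7·(row 1) − 28·(row 2) gives 714·m = 7·(-700) − 28·(-101) = -2072, so m = -148/51.
Then c = ((-101) − 28·(-148/51))/7 = -1007/357.
Residuals: 2/119, 293/357, -134/357, -239/357, -274/357, 13/357, 335/357; SSR = 976/357.

SSR = 2.734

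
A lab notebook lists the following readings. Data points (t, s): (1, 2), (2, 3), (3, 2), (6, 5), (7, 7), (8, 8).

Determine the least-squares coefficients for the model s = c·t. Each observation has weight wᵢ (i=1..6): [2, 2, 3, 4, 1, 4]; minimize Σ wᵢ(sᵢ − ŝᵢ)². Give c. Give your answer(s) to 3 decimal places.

Entries of MᵀWM: Σwᵢ·t·t = 486.
For MᵀWs: Σwᵢ·t·s = 459.
Hence c = 459 / 486 ≈ 0.944444.

c = 0.944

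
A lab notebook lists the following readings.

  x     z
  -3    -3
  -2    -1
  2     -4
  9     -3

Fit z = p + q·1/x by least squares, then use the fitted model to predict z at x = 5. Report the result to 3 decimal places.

ẑ = -3.354

Setting ∂/∂p … = 0 gives: 4·p + (-2/9)·q = -11;  (-2/9)·p + (101/162)·q = -5/6.
Determinant 4·(101/162) − (-2/9)² = 22/9.
p = ((-11)·(101/162) − (-2/9)·(-5/6))/(22/9) = -1141/396; q = (4·(-5/6) − (-2/9)·(-11))/(22/9) = -26/11.
At x = 5: ẑ = (-1141/396)·(1) + (-26/11)·(1/5) = -6641/1980.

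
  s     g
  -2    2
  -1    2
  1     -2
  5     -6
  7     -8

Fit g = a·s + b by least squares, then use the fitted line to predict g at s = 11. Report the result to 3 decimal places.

The normal system MᵀM·[a, b]ᵀ = Mᵀg is [[80, 10]; [10, 5]]·[a, b]ᵀ = [-94, -12]ᵀ.
Eliminating b: 5·(row 1) − 10·(row 2) gives 300·a = 5·(-94) − 10·(-12) = -350, so a = -7/6.
Then b = ((-12) − 10·(-7/6))/5 = -1/15.
At s = 11: ĝ = (-7/6)·(11) + (-1/15)·(1) = -129/10.

ĝ = -12.900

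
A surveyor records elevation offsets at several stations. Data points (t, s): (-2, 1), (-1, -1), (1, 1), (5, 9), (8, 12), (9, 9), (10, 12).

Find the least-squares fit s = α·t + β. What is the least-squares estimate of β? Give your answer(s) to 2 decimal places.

From the data, Σt·t = 276, Σt = 30, Σ1 = 7.
Right-hand side: Σt·s = 342, Σs = 43.
Eliminating β: 7·(row 1) − 30·(row 2) gives 1032·α = 7·342 − 30·43 = 1104, so α = 46/43.
Then β = (43 − 30·(46/43))/7 = 67/43.

β = 1.56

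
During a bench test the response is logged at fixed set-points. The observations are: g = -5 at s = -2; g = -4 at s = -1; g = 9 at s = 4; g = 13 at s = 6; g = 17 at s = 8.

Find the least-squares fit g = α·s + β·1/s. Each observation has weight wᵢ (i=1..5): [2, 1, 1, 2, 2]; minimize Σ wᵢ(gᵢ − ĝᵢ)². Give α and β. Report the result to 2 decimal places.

The normal equations are: 225·α + 8·β = 488;  8·α + (475/288)·β = 119/6.
(Σwᵢ·s·s = 225, Σwᵢ·s·1/s = 8, Σwᵢ·1/s·1/s = 475/288, Σwᵢ·s·g = 488, Σwᵢ·1/s·g = 119/6.)
Eliminating β: (475/288)·(row 1) − 8·(row 2) gives (9827/32)·α = (475/288)·488 − 8·(119/6) = 23263/36, so α = 186104/88443.
Then β = ((119/6) − 8·(186104/88443))/(475/288) = 17872/9827.

α = 2.10, β = 1.82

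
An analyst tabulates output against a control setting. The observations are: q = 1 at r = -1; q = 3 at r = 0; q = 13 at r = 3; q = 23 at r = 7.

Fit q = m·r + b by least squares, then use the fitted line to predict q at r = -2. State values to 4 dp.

q̂ = -1.9548

The normal system XᵀX·[m, b]ᵀ = Xᵀq is [[59, 9]; [9, 4]]·[m, b]ᵀ = [199, 40]ᵀ.
Eliminating b: 4·(row 1) − 9·(row 2) gives 155·m = 4·199 − 9·40 = 436, so m = 436/155.
Then b = (40 − 9·(436/155))/4 = 569/155.
At r = -2: q̂ = (436/155)·(-2) + (569/155)·(1) = -303/155.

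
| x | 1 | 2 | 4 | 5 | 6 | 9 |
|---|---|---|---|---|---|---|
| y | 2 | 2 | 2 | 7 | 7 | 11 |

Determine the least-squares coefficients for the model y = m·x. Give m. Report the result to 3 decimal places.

m = 1.166

The normal equations are: 163·m = 190.
(Σx·x = 163, Σx·y = 190.)
Hence m = 190 / 163 ≈ 1.16564.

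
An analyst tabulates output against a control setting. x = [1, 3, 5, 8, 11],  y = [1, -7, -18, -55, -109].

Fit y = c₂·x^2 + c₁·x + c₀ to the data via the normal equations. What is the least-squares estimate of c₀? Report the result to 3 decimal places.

Compute the Gram sums: Σx^2·x^2 = 19444, Σx^2·x = 1996, Σx^2 = 220, Σx·x = 220, Σx = 28, Σ1 = 5.
And Σx^2·y = -17221, Σx·y = -1749, Σy = -188.
Solving the 3×3 system (Gaussian elimination) gives c₂ = -10525/10434, c₁ = 24587/20868, c₀ = 323/1739.

c₀ = 0.186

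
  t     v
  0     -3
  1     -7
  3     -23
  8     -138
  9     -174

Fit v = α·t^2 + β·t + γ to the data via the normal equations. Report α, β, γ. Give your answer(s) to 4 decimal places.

α = -2.0584, β = -0.3724, γ = -3.6239

The normal system AᵀA·[α, β, γ]ᵀ = Aᵀv is [[10739, 1269, 155]; [1269, 155, 21]; [155, 21, 5]]·[α, β, γ]ᵀ = [-23140, -2746, -345]ᵀ.
Row-reducing yields α = -37225/18084, β = -2245/6028, γ = -32767/9042.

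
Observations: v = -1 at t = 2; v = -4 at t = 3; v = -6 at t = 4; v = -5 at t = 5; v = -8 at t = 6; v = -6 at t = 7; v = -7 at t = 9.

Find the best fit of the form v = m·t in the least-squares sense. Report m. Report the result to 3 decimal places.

Compute the Gram sums: Σt·t = 220.
And Σt·v = -216.
Hence m = -216 / 220 ≈ -0.981818.

m = -0.982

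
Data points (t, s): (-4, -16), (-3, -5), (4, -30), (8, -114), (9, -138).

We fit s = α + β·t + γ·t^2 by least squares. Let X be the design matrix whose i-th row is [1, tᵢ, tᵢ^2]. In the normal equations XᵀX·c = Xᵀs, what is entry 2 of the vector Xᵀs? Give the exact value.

-2195

Entry 2 ↔ basis t, so (Xᵀs)_{2} = Σᵢ (t)·sᵢ = (-4)·(-16) + (-3)·(-5) + (4)·(-30) + (8)·(-114) + (9)·(-138) = -2195.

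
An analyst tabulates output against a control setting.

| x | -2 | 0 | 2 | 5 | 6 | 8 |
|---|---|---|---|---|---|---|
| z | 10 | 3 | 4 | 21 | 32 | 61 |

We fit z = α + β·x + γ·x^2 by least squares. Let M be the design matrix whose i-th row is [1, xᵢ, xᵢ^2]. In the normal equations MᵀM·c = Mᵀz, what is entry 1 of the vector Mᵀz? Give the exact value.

Entry 1 ↔ basis 1, so (Mᵀz)_{1} = Σᵢ zᵢ = (1)·(10) + (1)·(3) + (1)·(4) + (1)·(21) + (1)·(32) + (1)·(61) = 131.

131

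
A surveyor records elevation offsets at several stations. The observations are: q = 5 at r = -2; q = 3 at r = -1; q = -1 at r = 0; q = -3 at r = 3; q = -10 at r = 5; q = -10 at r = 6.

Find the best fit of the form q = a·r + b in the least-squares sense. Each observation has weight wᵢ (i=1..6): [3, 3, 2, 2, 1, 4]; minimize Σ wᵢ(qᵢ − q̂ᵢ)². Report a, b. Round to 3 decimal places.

a = -1.836, b = 0.915

With design matrix A, AᵀWA = [[202, 26]; [26, 15]] and AᵀWq = [-347, -34]ᵀ.
Δ = 202·15 − 26² = 2354.
a = ((-347)·15 − 26·(-34))/2354 = -4321/2354; b = (202·(-34) − 26·(-347))/2354 = 1077/1177.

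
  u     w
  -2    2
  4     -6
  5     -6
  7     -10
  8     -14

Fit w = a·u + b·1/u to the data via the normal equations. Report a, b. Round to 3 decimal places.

Compute the Gram sums: Σu·u = 158, Σu·1/u = 5, Σ1/u·1/u = 30461/78400.
Moment sums: Σu·w = -240, Σ1/u·w = -963/140.
Eliminating b: (30461/78400)·(row 1) − 5·(row 2) gives (1426419/39200)·a = (30461/78400)·(-240) − 5·(-963/140) = -28839/490, so a = -769040/475473.
Then b = ((-963/140) − 5·(-769040/475473))/(30461/78400) = 1478960/475473.

a = -1.617, b = 3.111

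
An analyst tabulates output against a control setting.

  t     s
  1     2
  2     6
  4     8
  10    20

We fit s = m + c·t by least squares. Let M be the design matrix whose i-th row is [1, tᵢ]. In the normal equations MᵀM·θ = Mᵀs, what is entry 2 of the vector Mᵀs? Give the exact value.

Entry 2 ↔ basis t, so (Mᵀs)_{2} = Σᵢ (t)·sᵢ = (1)·(2) + (2)·(6) + (4)·(8) + (10)·(20) = 246.

246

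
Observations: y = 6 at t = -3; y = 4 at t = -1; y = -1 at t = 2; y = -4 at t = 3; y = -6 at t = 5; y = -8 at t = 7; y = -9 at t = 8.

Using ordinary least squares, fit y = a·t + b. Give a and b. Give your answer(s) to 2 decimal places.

Compute the Gram sums: Σt·t = 161, Σt = 21, Σ1 = 7.
And Σt·y = -194, Σy = -18.
Normal equations: [[161, 21]; [21, 7]]·[a, b]ᵀ = [-194, -18]ᵀ.
Δ = 161·7 − 21² = 686.
a = ((-194)·7 − 21·(-18))/686 = -10/7; b = (161·(-18) − 21·(-194))/686 = 12/7.

a = -1.43, b = 1.71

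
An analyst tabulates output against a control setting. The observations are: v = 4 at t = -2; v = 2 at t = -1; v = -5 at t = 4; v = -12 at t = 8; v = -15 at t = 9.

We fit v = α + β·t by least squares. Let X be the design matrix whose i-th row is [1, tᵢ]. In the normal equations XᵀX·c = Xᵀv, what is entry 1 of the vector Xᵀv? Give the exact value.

Entry 1 ↔ basis 1, so (Xᵀv)_{1} = Σᵢ vᵢ = (1)·(4) + (1)·(2) + (1)·(-5) + (1)·(-12) + (1)·(-15) = -26.

-26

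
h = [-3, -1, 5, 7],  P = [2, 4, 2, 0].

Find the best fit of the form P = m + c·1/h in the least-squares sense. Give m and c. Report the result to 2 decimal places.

m = 1.39, c = -2.47

The normal equations are: 4·m + (-104/105)·c = 8;  (-104/105)·m + (12916/11025)·c = -64/15.
(Σ1 = 4, Σ1/h = -104/105, Σ1/h·1/h = 12916/11025, ΣP = 8, Σ1/h·P = -64/15.)
Determinant 4·(12916/11025) − (-104/105)² = 13616/3675.
m = (8·(12916/11025) − (-104/105)·(-64/15))/(13616/3675) = 1182/851; c = (4·(-64/15) − (-104/105)·8)/(13616/3675) = -2100/851.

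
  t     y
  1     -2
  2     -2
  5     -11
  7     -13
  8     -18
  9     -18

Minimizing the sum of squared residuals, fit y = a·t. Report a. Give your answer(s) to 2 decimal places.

a = -2.04

AᵀA·[a]ᵀ = Aᵀy reads: 224·a = -458.
(Σt·t = 224, Σt·y = -458.)
a = (-458)/224 = -2.04464.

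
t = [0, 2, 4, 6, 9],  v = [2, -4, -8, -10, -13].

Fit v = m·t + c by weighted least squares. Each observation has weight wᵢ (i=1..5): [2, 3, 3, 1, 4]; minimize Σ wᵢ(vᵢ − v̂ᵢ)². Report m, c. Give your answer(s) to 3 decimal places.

m = -1.497, c = -0.323

Normal-equation sums: Σwᵢ·t·t = 420, Σwᵢ·t = 60, Σwᵢ·1 = 13.
And Σwᵢ·t·v = -648, Σwᵢ·v = -94.
Normal equations: [[420, 60]; [60, 13]]·[m, c]ᵀ = [-648, -94]ᵀ.
det = 420·13 − 60² = 1860.
m = ((-648)·13 − 60·(-94))/1860 = -232/155; c = (420·(-94) − 60·(-648))/1860 = -10/31.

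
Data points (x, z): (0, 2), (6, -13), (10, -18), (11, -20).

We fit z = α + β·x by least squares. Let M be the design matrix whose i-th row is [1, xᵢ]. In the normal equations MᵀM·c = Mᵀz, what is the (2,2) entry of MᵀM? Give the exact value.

Row 2 ↔ basis x, column 2 ↔ basis x, so (MᵀM)_{2,2} = Σᵢ (x)·(x) = (0)·(0) + (6)·(6) + (10)·(10) + (11)·(11) = 257.

257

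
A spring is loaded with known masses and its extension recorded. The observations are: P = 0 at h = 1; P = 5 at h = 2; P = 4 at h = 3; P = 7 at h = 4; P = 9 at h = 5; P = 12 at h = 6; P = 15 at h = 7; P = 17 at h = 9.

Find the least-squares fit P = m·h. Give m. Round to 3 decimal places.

m = 1.923

From the data, Σh·h = 221.
Right-hand side: Σh·P = 425.
Normal equations: [[221]]·[m]ᵀ = [425]ᵀ.
m = 425/221 = 1.92308.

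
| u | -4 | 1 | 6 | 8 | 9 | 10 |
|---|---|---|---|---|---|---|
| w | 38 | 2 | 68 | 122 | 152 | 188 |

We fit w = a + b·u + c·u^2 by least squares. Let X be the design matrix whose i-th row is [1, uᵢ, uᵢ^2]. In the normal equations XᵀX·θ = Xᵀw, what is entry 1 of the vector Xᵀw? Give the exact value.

570

Entry 1 ↔ basis 1, so (Xᵀw)_{1} = Σᵢ wᵢ = (1)·(38) + (1)·(2) + (1)·(68) + (1)·(122) + (1)·(152) + (1)·(188) = 570.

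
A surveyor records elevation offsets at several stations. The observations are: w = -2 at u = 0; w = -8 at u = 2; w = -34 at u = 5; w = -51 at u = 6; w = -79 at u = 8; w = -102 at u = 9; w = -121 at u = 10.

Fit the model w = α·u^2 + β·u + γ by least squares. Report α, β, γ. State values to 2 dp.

AᵀA·[α, β, γ]ᵀ = Aᵀw reads: 22594·α + 2590·β + 310·γ = -28136;  2590·α + 310·β + 40·γ = -3252;  310·α + 40·β + 7·γ = -397.
Solving the 3×3 system (Gaussian elimination) gives α = -2117/2016, β = -15331/10080, γ = -1531/1008.

α = -1.05, β = -1.52, γ = -1.52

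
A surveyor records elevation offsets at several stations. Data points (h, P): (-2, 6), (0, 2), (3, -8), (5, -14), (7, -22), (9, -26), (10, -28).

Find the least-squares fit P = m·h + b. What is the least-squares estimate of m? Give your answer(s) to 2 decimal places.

m = -2.98

From the data, Σh·h = 268, Σh = 32, Σ1 = 7.
Moment sums: Σh·P = -774, ΣP = -90.
Normal equations: [[268, 32]; [32, 7]]·[m, b]ᵀ = [-774, -90]ᵀ.
Δ = 268·7 − 32² = 852.
m = ((-774)·7 − 32·(-90))/852 = -423/142; b = (268·(-90) − 32·(-774))/852 = 54/71.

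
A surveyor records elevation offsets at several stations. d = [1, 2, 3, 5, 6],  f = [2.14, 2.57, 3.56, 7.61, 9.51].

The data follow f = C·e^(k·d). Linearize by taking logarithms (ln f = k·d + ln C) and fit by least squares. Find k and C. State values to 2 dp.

k = 0.32, C = 1.45

Let Y = ln f. Fitting Y = k·d + ln C by least squares:
Σd = 17.0000, Σ(d)² = 75.0000, Σln f = 7.2563, Σd·ln f = 30.1193.
Normal system: [[75.0000, 17.0000]; [17.0000, 5]]·[k, ln C]ᵀ = [30.1193, 7.2563]ᵀ.
Δ = 75.0000·5 − (17.0000)² = 86.0000; k = (30.1193·5 − 17.0000·7.2563)/86.0000 = 0.31674, ln C = (75.0000·7.2563 − 17.0000·30.1193)/86.0000 = 0.37434, so C = exp(0.37434) = 1.45403.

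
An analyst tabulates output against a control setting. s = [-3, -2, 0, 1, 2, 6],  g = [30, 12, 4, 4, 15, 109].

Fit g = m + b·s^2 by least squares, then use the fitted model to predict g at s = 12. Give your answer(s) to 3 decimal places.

ĝ = 429.325

From the data, Σ1 = 6, Σs^2 = 54, Σs^2·s^2 = 1410.
Moment sums: Σg = 174, Σs^2·g = 4306.
MᵀM·[m, b]ᵀ = Mᵀg becomes [[6, 54]; [54, 1410]]·[m, b]ᵀ = [174, 4306]ᵀ.
det = 6·1410 − 54² = 5544.
m = (174·1410 − 54·4306)/5544 = 178/77; b = (6·4306 − 54·174)/5544 = 685/231.
At s = 12: ĝ = (178/77)·(1) + (685/231)·(144) = 33058/77.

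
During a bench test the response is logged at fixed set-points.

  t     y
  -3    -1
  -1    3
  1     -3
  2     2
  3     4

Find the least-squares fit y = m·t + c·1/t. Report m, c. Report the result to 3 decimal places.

m = 1.422, c = -4.223

With design matrix A, AᵀA = [[24, 5]; [5, 89/36]] and Aᵀy = [13, -10/3]ᵀ.
Determinant 24·(89/36) − 5² = 103/3.
m = (13·(89/36) − 5·(-10/3))/(103/3) = 1757/1236; c = (24·(-10/3) − 5·13)/(103/3) = -435/103.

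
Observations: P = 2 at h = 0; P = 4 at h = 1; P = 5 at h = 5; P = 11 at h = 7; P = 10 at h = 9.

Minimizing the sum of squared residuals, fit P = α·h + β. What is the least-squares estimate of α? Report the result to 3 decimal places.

The normal system AᵀA·[α, β]ᵀ = AᵀP is [[156, 22]; [22, 5]]·[α, β]ᵀ = [196, 32]ᵀ.
Eliminating β: 5·(row 1) − 22·(row 2) gives 296·α = 5·196 − 22·32 = 276, so α = 69/74.
Then β = (32 − 22·(69/74))/5 = 85/37.

α = 0.932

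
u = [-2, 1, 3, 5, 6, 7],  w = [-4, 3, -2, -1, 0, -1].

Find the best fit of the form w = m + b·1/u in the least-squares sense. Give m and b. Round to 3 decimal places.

Sums needed: Σ1 = 6, Σ1/u = 47/35, Σ1/u·1/u = 31957/22050.
And Σw = -5, Σ1/u·w = 419/105.
Normal equations: [[6, 47/35]; [47/35, 31957/22050]]·[m, b]ᵀ = [-5, 419/105]ᵀ.
Eliminating b: (31957/22050)·(row 1) − (47/35)·(row 2) gives (5066/735)·m = (31957/22050)·(-5) − (47/35)·(419/105) = -277943/22050, so m = -277943/151980.
Then b = ((419/105) − (47/35)·(-277943/151980))/(31957/22050) = 22533/5066.

m = -1.829, b = 4.448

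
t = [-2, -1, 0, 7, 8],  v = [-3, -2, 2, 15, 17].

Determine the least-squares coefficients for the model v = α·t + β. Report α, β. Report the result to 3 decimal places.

α = 2.011, β = 0.973

From the data, Σt·t = 118, Σt = 12, Σ1 = 5.
And Σt·v = 249, Σv = 29.
Normal equations: [[118, 12]; [12, 5]]·[α, β]ᵀ = [249, 29]ᵀ.
Δ = 118·5 − 12² = 446.
α = (249·5 − 12·29)/446 = 897/446; β = (118·29 − 12·249)/446 = 217/223.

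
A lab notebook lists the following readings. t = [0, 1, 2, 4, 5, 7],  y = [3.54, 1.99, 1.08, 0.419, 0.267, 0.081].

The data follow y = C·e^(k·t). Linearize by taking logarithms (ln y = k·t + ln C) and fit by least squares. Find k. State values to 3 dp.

Let Y = ln y. Fitting Y = k·t + ln C by least squares:
Σt = 19.0000, Σ(t)² = 95.0000, Σln y = -2.6745, Σt·ln y = -26.8332.
Equations: 95.0000·k + 19.0000·ln C = -26.8332;  19.0000·k + 6·ln C = -2.6745.
Slope k = (n·Σt·ln y − Σt·Σln y)/(n·Σ(t)² − (Σt)²) = (6·-26.8332 − 19.0000·-2.6745)/209.0000 = -0.52720; ln C = (Σln y − k·Σt)/n = 1.22371.

k = -0.527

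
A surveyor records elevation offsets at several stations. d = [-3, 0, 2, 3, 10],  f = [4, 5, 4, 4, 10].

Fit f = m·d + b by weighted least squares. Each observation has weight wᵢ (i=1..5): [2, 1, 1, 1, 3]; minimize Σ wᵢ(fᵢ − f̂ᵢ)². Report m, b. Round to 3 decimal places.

With design matrix M, MᵀWM = [[331, 29]; [29, 8]] and MᵀWf = [296, 51]ᵀ.
Determinant 331·8 − 29² = 1807.
m = (296·8 − 29·51)/1807 = 889/1807; b = (331·51 − 29·296)/1807 = 8297/1807.

m = 0.492, b = 4.592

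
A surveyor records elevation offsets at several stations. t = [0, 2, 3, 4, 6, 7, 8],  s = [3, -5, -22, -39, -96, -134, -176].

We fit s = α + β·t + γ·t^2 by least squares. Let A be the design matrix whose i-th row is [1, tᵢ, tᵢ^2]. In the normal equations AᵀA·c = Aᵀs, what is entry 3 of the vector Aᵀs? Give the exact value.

-22128

Entry 3 ↔ basis t^2, so (Aᵀs)_{3} = Σᵢ (t^2)·sᵢ = (0)·(3) + (4)·(-5) + (9)·(-22) + (16)·(-39) + (36)·(-96) + (49)·(-134) + (64)·(-176) = -22128.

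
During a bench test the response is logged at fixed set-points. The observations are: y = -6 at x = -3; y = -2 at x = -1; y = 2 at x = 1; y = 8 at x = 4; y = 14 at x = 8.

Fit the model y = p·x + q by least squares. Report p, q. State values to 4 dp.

Sums needed: Σx·x = 91, Σx = 9, Σ1 = 5.
And Σx·y = 166, Σy = 16.
Eliminating q: 5·(row 1) − 9·(row 2) gives 374·p = 5·166 − 9·16 = 686, so p = 343/187.
Then q = (16 − 9·(343/187))/5 = -19/187.

p = 1.8342, q = -0.1016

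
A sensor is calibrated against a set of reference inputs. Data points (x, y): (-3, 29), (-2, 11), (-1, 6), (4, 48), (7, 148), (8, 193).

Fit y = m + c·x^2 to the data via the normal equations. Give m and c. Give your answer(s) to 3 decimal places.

m = 1.090, c = 2.996

Sums needed: Σ1 = 6, Σx^2 = 143, Σx^2·x^2 = 6851.
Right-hand side: Σy = 435, Σx^2·y = 20683.
Normal equations: [[6, 143]; [143, 6851]]·[m, c]ᵀ = [435, 20683]ᵀ.
Δ = 6·6851 − 143² = 20657.
m = (435·6851 − 143·20683)/20657 = 1732/1589; c = (6·20683 − 143·435)/20657 = 4761/1589.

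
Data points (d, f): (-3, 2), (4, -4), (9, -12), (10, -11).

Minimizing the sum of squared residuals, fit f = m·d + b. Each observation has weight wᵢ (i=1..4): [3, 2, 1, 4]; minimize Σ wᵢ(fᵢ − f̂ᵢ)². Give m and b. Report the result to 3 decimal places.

Setting ∂/∂m … = 0 gives: 540·m + 48·b = -598;  48·m + 10·b = -58.
Δ = 540·10 − 48² = 3096.
m = ((-598)·10 − 48·(-58))/3096 = -799/774; b = (540·(-58) − 48·(-598))/3096 = -109/129.

m = -1.032, b = -0.845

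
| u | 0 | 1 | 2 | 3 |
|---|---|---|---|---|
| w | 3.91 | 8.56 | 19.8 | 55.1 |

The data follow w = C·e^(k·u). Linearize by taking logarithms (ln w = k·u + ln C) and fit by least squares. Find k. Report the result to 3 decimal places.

Taking logs, ln w = k·u + ln C, so regress ln w on u.
Σu = 6.0000, Σ(u)² = 14.0000, Σln w = 10.5055, Σu·ln w = 20.1459.
Equations: 14.0000·k + 6.0000·ln C = 20.1459;  6.0000·k + 4·ln C = 10.5055.
Slope k = (n·Σu·ln w − Σu·Σln w)/(n·Σ(u)² − (Σu)²) = (4·20.1459 − 6.0000·10.5055)/20.0000 = 0.87754; ln C = (Σln w − k·Σu)/n = 1.31005.

k = 0.878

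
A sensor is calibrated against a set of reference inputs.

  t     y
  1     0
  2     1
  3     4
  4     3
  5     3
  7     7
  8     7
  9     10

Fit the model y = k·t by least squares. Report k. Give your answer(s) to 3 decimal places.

Forming XᵀX = [[249]] and Xᵀy = [236]ᵀ gives XᵀX·[k]ᵀ = Xᵀy.
Hence k = 236 / 249 ≈ 0.947791.

k = 0.948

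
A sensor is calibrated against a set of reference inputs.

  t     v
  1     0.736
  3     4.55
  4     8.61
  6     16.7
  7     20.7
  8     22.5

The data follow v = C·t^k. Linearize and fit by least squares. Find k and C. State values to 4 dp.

k = 1.6934, C = 0.7485

Let Y = ln v. Fitting Y = k·ln t + ln C by least squares:
Σln t = 8.3020, Σ(ln t)² = 14.4498, Σln v = 12.3206, Σln t·ln v = 22.0644.
Equations: 14.4498·k + 8.3020·ln C = 22.0644;  8.3020·k + 6·ln C = 12.3206.
Solving (det = 17.7753): k = 1.69340, ln C = -0.28967, so C = exp(-0.28967) = 0.74851.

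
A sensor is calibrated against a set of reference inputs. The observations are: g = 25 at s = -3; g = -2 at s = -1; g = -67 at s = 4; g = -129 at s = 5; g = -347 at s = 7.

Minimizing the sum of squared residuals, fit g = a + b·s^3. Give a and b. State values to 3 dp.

a = -2.745, b = -1.005

Compute the Gram sums: Σ1 = 5, Σs^3 = 504, Σs^3·s^3 = 138100.
Right-hand side: Σg = -520, Σs^3·g = -140107.
Eliminating b: 138100·(row 1) − 504·(row 2) gives 436484·a = 138100·(-520) − 504·(-140107) = -1198072, so a = -299518/109121.
Then b = ((-140107) − 504·(-299518/109121))/138100 = -438455/436484.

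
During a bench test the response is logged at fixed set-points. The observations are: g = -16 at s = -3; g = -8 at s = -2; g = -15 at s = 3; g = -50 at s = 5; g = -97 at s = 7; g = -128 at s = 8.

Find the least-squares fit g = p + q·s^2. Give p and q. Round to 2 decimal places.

Normal-equation sums: Σ1 = 6, Σs^2 = 160, Σs^2·s^2 = 7300.
And Σg = -314, Σs^2·g = -14506.
So XᵀX·[p, q]ᵀ = Xᵀg: [[6, 160]; [160, 7300]]·[p, q]ᵀ = [-314, -14506]ᵀ.
Determinant 6·7300 − 160² = 18200.
p = ((-314)·7300 − 160·(-14506))/18200 = 719/455; q = (6·(-14506) − 160·(-314))/18200 = -9199/4550.

p = 1.58, q = -2.02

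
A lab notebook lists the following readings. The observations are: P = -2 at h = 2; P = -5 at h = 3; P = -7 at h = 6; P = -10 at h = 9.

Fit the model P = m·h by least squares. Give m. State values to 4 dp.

m = -1.1615

Entries of MᵀM: Σh·h = 130.
For MᵀP: Σh·P = -151.
So MᵀM·[m]ᵀ = MᵀP: [[130]]·[m]ᵀ = [-151]ᵀ.
m = (-151)/130 = -1.16154.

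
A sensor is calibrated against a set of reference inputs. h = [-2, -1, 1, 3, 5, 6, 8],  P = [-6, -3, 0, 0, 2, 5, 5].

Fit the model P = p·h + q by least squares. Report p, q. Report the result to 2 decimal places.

p = 1.04, q = -2.55

Entries of XᵀX: Σh·h = 140, Σh = 20, Σ1 = 7.
For XᵀP: Σh·P = 95, ΣP = 3.
XᵀX·[p, q]ᵀ = XᵀP becomes [[140, 20]; [20, 7]]·[p, q]ᵀ = [95, 3]ᵀ.
Eliminating q: 7·(row 1) − 20·(row 2) gives 580·p = 7·95 − 20·3 = 605, so p = 121/116.
Then q = (3 − 20·(121/116))/7 = -74/29.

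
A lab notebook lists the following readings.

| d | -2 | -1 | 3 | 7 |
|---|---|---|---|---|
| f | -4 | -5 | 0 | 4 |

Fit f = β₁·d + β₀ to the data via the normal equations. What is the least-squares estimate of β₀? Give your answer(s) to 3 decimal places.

β₀ = -2.966

The normal system XᵀX·[β₁, β₀]ᵀ = Xᵀf is [[63, 7]; [7, 4]]·[β₁, β₀]ᵀ = [41, -5]ᵀ.
Determinant 63·4 − 7² = 203.
β₁ = (41·4 − 7·(-5))/203 = 199/203; β₀ = (63·(-5) − 7·41)/203 = -86/29.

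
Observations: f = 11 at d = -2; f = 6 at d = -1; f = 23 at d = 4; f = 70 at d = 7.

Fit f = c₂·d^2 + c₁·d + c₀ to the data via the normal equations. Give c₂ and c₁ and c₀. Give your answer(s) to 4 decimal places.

c₂ = 1.5126, c₁ = -1.0416, c₀ = 3.1130

Sums needed: Σd^2·d^2 = 2674, Σd^2·d = 398, Σd^2 = 70, Σd·d = 70, Σd = 8, Σ1 = 4.
For Mᵀf: Σd^2·f = 3848, Σd·f = 554, Σf = 110.
Row-reducing yields c₂ = 2945/1947, c₁ = -676/649, c₀ = 551/177.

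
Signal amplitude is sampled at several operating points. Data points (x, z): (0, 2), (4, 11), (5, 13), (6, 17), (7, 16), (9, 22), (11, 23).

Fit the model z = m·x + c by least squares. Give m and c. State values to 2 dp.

m = 1.97, c = 3.02

Sums needed: Σx·x = 328, Σx = 42, Σ1 = 7.
And Σx·z = 774, Σz = 104.
Normal equations: [[328, 42]; [42, 7]]·[m, c]ᵀ = [774, 104]ᵀ.
Eliminating c: 7·(row 1) − 42·(row 2) gives 532·m = 7·774 − 42·104 = 1050, so m = 75/38.
Then c = (104 − 42·(75/38))/7 = 401/133.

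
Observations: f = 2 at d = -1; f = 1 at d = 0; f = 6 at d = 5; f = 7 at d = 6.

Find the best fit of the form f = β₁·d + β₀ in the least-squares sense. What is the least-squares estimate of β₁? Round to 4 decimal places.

β₁ = 0.8108

Compute the Gram sums: Σd·d = 62, Σd = 10, Σ1 = 4.
And Σd·f = 70, Σf = 16.
AᵀA·[β₁, β₀]ᵀ = Aᵀf becomes [[62, 10]; [10, 4]]·[β₁, β₀]ᵀ = [70, 16]ᵀ.
Eliminating β₀: 4·(row 1) − 10·(row 2) gives 148·β₁ = 4·70 − 10·16 = 120, so β₁ = 30/37.
Then β₀ = (16 − 10·(30/37))/4 = 73/37.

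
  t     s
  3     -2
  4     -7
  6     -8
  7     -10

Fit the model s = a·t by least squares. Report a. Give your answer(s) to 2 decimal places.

Forming XᵀX = [[110]] and Xᵀs = [-152]ᵀ gives XᵀX·[a]ᵀ = Xᵀs.
a = (-152)/110 = -1.38182.

a = -1.38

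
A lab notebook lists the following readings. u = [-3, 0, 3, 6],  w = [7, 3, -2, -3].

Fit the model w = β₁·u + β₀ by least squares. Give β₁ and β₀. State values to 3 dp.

β₁ = -1.167, β₀ = 3.000

Forming MᵀM = [[54, 6]; [6, 4]] and Mᵀw = [-45, 5]ᵀ gives MᵀM·[β₁, β₀]ᵀ = Mᵀw.
Δ = 54·4 − 6² = 180.
β₁ = ((-45)·4 − 6·5)/180 = -7/6; β₀ = (54·5 − 6·(-45))/180 = 3.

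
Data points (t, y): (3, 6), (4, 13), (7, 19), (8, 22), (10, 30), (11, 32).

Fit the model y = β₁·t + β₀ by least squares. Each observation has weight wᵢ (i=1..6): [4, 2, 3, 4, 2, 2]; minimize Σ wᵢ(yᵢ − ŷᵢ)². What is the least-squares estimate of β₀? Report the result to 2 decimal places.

The normal equations are: 913·β₁ + 115·β₀ = 2583;  115·β₁ + 17·β₀ = 319.
(Σwᵢ·t·t = 913, Σwᵢ·t = 115, Σwᵢ·1 = 17, Σwᵢ·t·y = 2583, Σwᵢ·y = 319.)
Determinant 913·17 − 115² = 2296.
β₁ = (2583·17 − 115·319)/2296 = 3613/1148; β₀ = (913·319 − 115·2583)/2296 = -2899/1148.

β₀ = -2.53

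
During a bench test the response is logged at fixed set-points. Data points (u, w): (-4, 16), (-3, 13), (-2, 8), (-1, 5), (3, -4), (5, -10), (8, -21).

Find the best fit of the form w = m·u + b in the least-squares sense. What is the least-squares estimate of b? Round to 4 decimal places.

b = 3.5116

Forming MᵀM = [[128, 6]; [6, 7]] and Mᵀw = [-354, 7]ᵀ gives MᵀM·[m, b]ᵀ = Mᵀw.
Eliminating b: 7·(row 1) − 6·(row 2) gives 860·m = 7·(-354) − 6·7 = -2520, so m = -126/43.
Then b = (7 − 6·(-126/43))/7 = 151/43.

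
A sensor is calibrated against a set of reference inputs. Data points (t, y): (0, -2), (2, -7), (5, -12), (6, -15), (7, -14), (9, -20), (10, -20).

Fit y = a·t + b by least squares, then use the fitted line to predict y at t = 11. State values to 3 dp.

MᵀM·[a, b]ᵀ = Mᵀy reads: 295·a + 39·b = -642;  39·a + 7·b = -90.
(Σt·t = 295, Σt = 39, Σ1 = 7, Σt·y = -642, Σy = -90.)
Eliminating b: 7·(row 1) − 39·(row 2) gives 544·a = 7·(-642) − 39·(-90) = -984, so a = -123/68.
Then b = ((-90) − 39·(-123/68))/7 = -189/68.
At t = 11: ŷ = (-123/68)·(11) + (-189/68)·(1) = -771/34.

ŷ = -22.676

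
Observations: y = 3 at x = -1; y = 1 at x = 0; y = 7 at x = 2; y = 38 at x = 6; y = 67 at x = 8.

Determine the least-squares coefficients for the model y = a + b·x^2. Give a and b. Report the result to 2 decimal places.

a = 1.89, b = 1.01

From the data, Σ1 = 5, Σx^2 = 105, Σx^2·x^2 = 5409.
Moment sums: Σy = 116, Σx^2·y = 5687.
MᵀM·[a, b]ᵀ = Mᵀy becomes [[5, 105]; [105, 5409]]·[a, b]ᵀ = [116, 5687]ᵀ.
Determinant 5·5409 − 105² = 16020.
a = (116·5409 − 105·5687)/16020 = 10103/5340; b = (5·5687 − 105·116)/16020 = 3251/3204.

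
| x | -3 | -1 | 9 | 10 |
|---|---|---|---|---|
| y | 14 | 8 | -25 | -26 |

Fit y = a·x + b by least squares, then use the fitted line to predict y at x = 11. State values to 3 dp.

Setting ∂/∂a … = 0 gives: 191·a + 15·b = -535;  15·a + 4·b = -29.
(Σx·x = 191, Σx = 15, Σ1 = 4, Σx·y = -535, Σy = -29.)
Eliminating b: 4·(row 1) − 15·(row 2) gives 539·a = 4·(-535) − 15·(-29) = -1705, so a = -155/49.
Then b = ((-29) − 15·(-155/49))/4 = 226/49.
At x = 11: ŷ = (-155/49)·(11) + (226/49)·(1) = -1479/49.

ŷ = -30.184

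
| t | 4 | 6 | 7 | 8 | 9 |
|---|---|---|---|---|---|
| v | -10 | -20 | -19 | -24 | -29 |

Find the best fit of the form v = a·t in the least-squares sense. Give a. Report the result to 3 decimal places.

a = -3.033

The normal equations are: 246·a = -746.
a = (-746)/246 = -3.03252.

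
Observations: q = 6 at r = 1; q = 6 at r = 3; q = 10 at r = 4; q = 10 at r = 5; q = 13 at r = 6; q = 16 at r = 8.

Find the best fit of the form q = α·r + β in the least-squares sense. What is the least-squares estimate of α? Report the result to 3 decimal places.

With design matrix M, MᵀM = [[151, 27]; [27, 6]] and Mᵀq = [320, 61]ᵀ.
Eliminating β: 6·(row 1) − 27·(row 2) gives 177·α = 6·320 − 27·61 = 273, so α = 91/59.
Then β = (61 − 27·(91/59))/6 = 571/177.

α = 1.542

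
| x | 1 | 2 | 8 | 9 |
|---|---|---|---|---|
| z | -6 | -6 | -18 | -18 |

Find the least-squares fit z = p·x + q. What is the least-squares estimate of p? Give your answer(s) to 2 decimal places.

p = -1.68

With design matrix M, MᵀM = [[150, 20]; [20, 4]] and Mᵀz = [-324, -48]ᵀ.
det = 150·4 − 20² = 200.
p = ((-324)·4 − 20·(-48))/200 = -42/25; q = (150·(-48) − 20·(-324))/200 = -18/5.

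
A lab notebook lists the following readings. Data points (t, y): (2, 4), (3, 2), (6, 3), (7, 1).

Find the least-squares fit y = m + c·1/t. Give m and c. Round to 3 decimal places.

m = 0.938, c = 5.466

With design matrix X, XᵀX = [[4, 8/7]; [8/7, 361/882]] and Xᵀy = [10, 139/42]ᵀ.
Eliminating c: (361/882)·(row 1) − (8/7)·(row 2) gives (146/441)·m = (361/882)·10 − (8/7)·(139/42) = 137/441, so m = 137/146.
Then c = ((139/42) − (8/7)·(137/146))/(361/882) = 399/73.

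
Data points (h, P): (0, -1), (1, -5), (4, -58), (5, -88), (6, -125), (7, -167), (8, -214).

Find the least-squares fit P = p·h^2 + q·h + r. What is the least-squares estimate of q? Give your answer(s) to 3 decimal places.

q = -2.176

Normal-equation sums: Σh^2·h^2 = 8675, Σh^2·h = 1261, Σh^2 = 191, Σh·h = 191, Σh = 31, Σ1 = 7.
Right-hand side: Σh^2·P = -29512, Σh·P = -4308, ΣP = -658.
Normal equations: [[8675, 1261, 191]; [1261, 191, 31]; [191, 31, 7]]·[p, q, r]ᵀ = [-29512, -4308, -658]ᵀ.
Inverting the 3×3 Gram matrix, [p, q, r]ᵀ = [-73711/23961, -52147/23961, -3380/7987]ᵀ.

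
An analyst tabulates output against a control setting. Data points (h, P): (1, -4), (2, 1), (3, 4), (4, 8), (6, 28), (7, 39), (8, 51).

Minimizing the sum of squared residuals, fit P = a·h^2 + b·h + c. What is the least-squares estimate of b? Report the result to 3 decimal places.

Sums needed: Σh^2·h^2 = 8147, Σh^2·h = 1171, Σh^2 = 179, Σh·h = 179, Σh = 31, Σ1 = 7.
For AᵀP: Σh^2·P = 6347, Σh·P = 891, ΣP = 127.
AᵀA·[a, b, c]ᵀ = AᵀP becomes [[8147, 1171, 179]; [1171, 179, 31]; [179, 31, 7]]·[a, b, c]ᵀ = [6347, 891, 127]ᵀ.
Row-reducing yields a = 2186/2541, b = 191/2541, c = -3548/847.

b = 0.075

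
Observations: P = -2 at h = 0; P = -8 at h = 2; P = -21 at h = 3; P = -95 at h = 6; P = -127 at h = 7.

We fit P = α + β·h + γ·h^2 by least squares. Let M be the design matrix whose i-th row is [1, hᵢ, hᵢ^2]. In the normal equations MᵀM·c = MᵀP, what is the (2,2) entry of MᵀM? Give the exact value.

98

Row 2 ↔ basis h, column 2 ↔ basis h, so (MᵀM)_{2,2} = Σᵢ (h)·(h) = (0)·(0) + (2)·(2) + (3)·(3) + (6)·(6) + (7)·(7) = 98.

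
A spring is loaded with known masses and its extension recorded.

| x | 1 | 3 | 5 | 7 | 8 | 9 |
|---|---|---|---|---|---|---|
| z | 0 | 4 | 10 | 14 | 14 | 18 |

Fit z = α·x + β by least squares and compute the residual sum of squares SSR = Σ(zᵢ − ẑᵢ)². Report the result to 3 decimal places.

Entries of AᵀA: Σx·x = 229, Σx = 33, Σ1 = 6.
Right-hand side: Σx·z = 434, Σz = 60.
Normal equations: [[229, 33]; [33, 6]]·[α, β]ᵀ = [434, 60]ᵀ.
Determinant 229·6 − 33² = 285.
α = (434·6 − 33·60)/285 = 208/95; β = (229·60 − 33·434)/285 = -194/95.
Residuals: -14/95, -10/19, 104/95, 68/95, -28/19, 32/95; SSR = 408/95.

SSR = 4.295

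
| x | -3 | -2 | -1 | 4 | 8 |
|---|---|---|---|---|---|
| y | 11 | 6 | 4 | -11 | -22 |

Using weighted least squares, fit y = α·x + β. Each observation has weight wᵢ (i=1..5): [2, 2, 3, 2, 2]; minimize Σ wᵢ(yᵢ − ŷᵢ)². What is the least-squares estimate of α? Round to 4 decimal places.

α = -2.9326

Entries of AᵀWA: Σwᵢ·x·x = 189, Σwᵢ·x = 11, Σwᵢ·1 = 11.
Right-hand side: Σwᵢ·x·y = -542, Σwᵢ·y = -20.
Eliminating β: 11·(row 1) − 11·(row 2) gives 1958·α = 11·(-542) − 11·(-20) = -5742, so α = -261/89.
Then β = ((-20) − 11·(-261/89))/11 = 1091/979.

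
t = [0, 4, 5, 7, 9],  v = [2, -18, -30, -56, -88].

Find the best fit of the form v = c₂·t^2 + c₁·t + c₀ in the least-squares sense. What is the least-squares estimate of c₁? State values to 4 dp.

The normal equations are: 9843·c₂ + 1261·c₁ + 171·c₀ = -10910;  1261·c₂ + 171·c₁ + 25·c₀ = -1406;  171·c₂ + 25·c₁ + 5·c₀ = -190.
Inverting the 3×3 Gram matrix, [c₂, c₁, c₀]ᵀ = [-11135/11828, -18973/11828, 13109/5914]ᵀ.

c₁ = -1.6041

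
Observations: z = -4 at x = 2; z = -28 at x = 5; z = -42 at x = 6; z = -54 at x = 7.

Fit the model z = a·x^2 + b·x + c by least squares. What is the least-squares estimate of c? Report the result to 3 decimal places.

c = 3.630

AᵀA·[a, b, c]ᵀ = Aᵀz reads: 4338·a + 692·b + 114·c = -4874;  692·a + 114·b + 20·c = -778;  114·a + 20·b + 4·c = -128.
Inverting the 3×3 Gram matrix, [a, b, c]ᵀ = [-164/181, -355/181, 657/181]ᵀ.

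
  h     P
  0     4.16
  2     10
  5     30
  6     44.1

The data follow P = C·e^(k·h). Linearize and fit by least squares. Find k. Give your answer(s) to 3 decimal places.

With ln Pᵢ as the transformed response and hᵢ as the regressor:
Over the data: Σh = 13.0000, Σ(h)² = 65.0000, Σln P = 10.9158, Σh·ln P = 44.3299.
Normal system: [[65.0000, 13.0000]; [13.0000, 4]]·[k, ln C]ᵀ = [44.3299, 10.9158]ᵀ.
Solving (det = 91.0000): k = 0.38917, ln C = 1.46412.

k = 0.389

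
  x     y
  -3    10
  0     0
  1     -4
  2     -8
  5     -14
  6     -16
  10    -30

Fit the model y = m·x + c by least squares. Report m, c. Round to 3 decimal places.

m = -2.946, c = -0.018

The normal equations are: 175·m + 21·c = -516;  21·m + 7·c = -62.
Δ = 175·7 − 21² = 784.
m = ((-516)·7 − 21·(-62))/784 = -165/56; c = (175·(-62) − 21·(-516))/784 = -1/56.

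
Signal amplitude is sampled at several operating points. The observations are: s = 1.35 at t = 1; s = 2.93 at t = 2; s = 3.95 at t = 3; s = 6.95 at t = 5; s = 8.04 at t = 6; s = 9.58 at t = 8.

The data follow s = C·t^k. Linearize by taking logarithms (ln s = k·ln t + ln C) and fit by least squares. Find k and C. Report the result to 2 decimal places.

Linearized form: ln s = k·ln t + ln C. From the 6 transformed points,
AᵀA = [[11.8122, 7.2724]; [7.2724, 6]], rhs = [13.8083, 9.0317]ᵀ  (here Σln t = 7.2724, Σ(ln t)² = 11.8122, Σln s = 9.0317, Σln t·ln s = 13.8083).
Slope k = (n·Σln t·ln s − Σln t·Σln s)/(n·Σ(ln t)² − (Σln t)²) = (6·13.8083 − 7.2724·9.0317)/17.9853 = 0.95454; ln C = (Σln s − k·Σln t)/n = 0.34831, so C = exp(0.34831) = 1.41667.

k = 0.95, C = 1.42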